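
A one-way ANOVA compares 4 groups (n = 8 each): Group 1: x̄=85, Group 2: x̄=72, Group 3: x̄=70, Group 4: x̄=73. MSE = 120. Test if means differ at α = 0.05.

Grand mean = 75.0. SS_between = 1104.0, MS_between = 368.0. F = 3.067, F_crit ≈ 2.947. Reject H₀.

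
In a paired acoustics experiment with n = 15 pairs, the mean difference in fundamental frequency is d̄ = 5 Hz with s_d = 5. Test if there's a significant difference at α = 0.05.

t = d̄/(s_d/√n) = 5/(5/√15) = 3.873. df = 14, critical t = ±2.145. Reject H₀.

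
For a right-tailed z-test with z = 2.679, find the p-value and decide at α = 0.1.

p = P(Z > 2.679) = 1 - Φ(2.679) ≈ 0.0037. Since p < 0.1, reject H₀ (significant) at α = 0.1.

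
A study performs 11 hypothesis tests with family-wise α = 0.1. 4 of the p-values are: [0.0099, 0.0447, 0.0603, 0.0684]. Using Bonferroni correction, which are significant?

Bonferroni α = 0.1/11 = 0.00909. None of the given p-values are significant.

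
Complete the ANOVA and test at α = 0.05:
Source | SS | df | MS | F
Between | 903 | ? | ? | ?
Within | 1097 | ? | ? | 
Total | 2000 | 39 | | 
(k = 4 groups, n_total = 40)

df_between = 3, df_within = 36. MS_between = 301.0, MS_within = 30.47. F = 9.878, F_crit ≈ 2.866. Reject H₀.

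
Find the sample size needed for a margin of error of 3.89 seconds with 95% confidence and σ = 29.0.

n = (z*σ/E)² = (1.96×29.0/3.89)² = 213.5 → n = 214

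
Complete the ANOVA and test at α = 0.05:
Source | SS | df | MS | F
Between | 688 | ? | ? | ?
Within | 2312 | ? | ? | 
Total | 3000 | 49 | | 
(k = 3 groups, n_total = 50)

df_between = 2, df_within = 47. MS_between = 344.0, MS_within = 49.19. F = 6.993, F_crit ≈ 3.195. Reject H₀.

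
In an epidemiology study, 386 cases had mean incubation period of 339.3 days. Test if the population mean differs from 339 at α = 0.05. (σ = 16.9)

z = (x̄ - μ₀)/(σ/√n) = (339.3 - 339)/(16.9/√386) = 0.349. Critical value: ±1.96. Since |0.349| ≤ 1.96, Fail to reject H₀.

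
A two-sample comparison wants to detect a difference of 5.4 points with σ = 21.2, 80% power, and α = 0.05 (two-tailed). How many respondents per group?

n per group = 2(z_α/2 + z_β)²σ²/d² = 2×(1.96 + 0.84)²×21.2²/5.4² = 241.7 → n = 242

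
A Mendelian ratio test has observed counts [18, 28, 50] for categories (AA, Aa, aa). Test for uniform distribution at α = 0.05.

Expected = 32 each. χ² = Σ(O-E)²/E = 16.75. df = 2, critical value = 5.991. Reject H₀.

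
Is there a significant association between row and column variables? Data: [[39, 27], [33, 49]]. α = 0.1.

χ² = 5.199. df = 1, critical = 2.706. Reject H₀. Variables are dependent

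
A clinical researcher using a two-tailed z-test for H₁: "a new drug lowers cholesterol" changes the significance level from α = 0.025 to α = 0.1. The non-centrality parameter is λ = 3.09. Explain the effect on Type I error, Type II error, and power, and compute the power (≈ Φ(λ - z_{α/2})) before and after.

Increasing α from 0.025 to 0.1:
• Type I error rate increases (α is the Type I rate by definition).
• Critical value moves from z_{α/2} = 2.241 to 1.645, so power = Φ(λ - z_{α/2}) goes from Φ(3.09 - 2.241) = 0.802 to Φ(3.09 - 1.645) = 0.926.
• Type II error rate β = 1 - power therefore decreases (0.198 → 0.074).
Appropriate when false negatives are costly — here, shelving an effective drug — patients miss out on a treatment that would have helped.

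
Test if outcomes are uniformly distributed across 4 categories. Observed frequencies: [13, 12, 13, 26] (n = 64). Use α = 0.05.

Expected = 16 each. χ² = Σ(O-E)²/E = 8.375. df = 3, critical value = 7.815. Reject H₀.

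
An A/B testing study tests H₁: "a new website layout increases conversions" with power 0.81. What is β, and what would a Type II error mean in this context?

β = 1 - power = 1 - 0.81 = 0.19. A Type II error is failing to reject H₀ when H₀ is false (false negative) — here, failing to conclude that a new website layout increases conversions when in fact it is true. Consequence: discarding a layout that would have improved conversions — lost revenue.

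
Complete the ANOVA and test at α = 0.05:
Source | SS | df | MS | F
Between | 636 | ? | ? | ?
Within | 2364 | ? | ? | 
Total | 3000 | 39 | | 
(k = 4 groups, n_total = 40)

df_between = 3, df_within = 36. MS_between = 212.0, MS_within = 65.67. F = 3.228, F_crit ≈ 2.866. Reject H₀.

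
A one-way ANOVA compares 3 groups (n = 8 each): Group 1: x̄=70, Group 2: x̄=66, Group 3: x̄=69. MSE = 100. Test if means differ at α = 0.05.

Grand mean = 68.33. SS_between = 69.33, MS_between = 34.67. F = 0.347, F_crit ≈ 3.467. Fail to reject H₀.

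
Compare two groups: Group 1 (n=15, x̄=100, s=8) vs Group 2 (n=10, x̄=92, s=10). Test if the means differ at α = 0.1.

Pooled sp = 8.84. t = 2.218, df = 23. Critical t = ±1.714. Reject H₀.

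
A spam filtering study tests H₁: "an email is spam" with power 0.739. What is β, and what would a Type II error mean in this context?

β = 1 - power = 1 - 0.739 = 0.261. A Type II error is failing to reject H₀ when H₀ is false (false negative) — here, failing to conclude that an email is spam when in fact it is true. Consequence: a spam email lands in the inbox.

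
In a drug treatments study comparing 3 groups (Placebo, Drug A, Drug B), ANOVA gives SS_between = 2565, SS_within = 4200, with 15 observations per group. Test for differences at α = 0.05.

df_between = 2, df_within = 42. F = MS_between/MS_within = 1282.5/100.0 = 12.825. F_crit ≈ 3.22. Reject H₀. At least one mean differs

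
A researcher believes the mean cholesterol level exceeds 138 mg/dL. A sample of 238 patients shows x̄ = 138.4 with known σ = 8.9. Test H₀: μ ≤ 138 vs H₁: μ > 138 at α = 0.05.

z = 0.693. Critical value: 1.645. Fail to reject H₀.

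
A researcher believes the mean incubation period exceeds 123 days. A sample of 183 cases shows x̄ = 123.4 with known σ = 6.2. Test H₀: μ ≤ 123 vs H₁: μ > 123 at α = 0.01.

z = 0.873. Critical value: 2.33. Fail to reject H₀.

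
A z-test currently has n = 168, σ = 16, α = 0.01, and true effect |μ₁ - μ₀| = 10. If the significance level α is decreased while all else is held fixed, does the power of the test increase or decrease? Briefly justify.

Power decreases: a smaller α raises the critical value, so less of the H₁ sampling distribution falls in the rejection region.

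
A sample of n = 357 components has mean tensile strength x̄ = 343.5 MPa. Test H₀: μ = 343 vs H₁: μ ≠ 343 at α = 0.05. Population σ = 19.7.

z = (x̄ - μ₀)/(σ/√n) = (343.5 - 343)/(19.7/√357) = 0.48. Critical value: ±1.96. Since |0.48| ≤ 1.96, Fail to reject H₀.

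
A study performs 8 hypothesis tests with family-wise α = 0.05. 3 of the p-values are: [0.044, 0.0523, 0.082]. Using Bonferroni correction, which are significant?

Bonferroni α = 0.05/8 = 0.00625. None of the given p-values are significant.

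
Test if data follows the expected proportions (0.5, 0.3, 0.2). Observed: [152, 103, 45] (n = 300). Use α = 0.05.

Expected: [150.0, 90.0, 60.0]. χ² = 5.654. df = 2, critical = 5.991. Fail to reject H₀.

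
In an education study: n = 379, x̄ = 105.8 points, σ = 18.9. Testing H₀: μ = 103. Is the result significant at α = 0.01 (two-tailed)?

z = (105.8 - 103)/(18.9/√379) = 2.884. Since |z| > 2.576, significant at α = 0.01.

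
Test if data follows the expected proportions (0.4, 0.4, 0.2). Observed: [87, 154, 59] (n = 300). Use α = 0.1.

Expected: [120.0, 120.0, 60.0]. χ² = 18.725. df = 2, critical = 4.605. Reject H₀.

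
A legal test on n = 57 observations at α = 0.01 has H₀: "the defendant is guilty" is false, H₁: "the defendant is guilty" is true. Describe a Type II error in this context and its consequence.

Type II error: failing to reject H₀ when it is false — concluding that the defendant is guilty is not supported when in fact it is. Consequence: acquitting a guilty person.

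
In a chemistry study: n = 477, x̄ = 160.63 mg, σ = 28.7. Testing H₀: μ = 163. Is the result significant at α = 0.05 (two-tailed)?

z = (160.63 - 163)/(28.7/√477) = -1.804. Since |z| ≤ 1.96, not significant at α = 0.05.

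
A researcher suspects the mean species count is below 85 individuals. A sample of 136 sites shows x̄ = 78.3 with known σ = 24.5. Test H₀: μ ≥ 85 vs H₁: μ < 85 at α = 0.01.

z = -3.189. Critical value: -2.33. Reject H₀.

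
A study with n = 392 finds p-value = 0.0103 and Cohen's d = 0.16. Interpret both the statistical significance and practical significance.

Statistically significant (p = 0.0103 < 0.05). Cohen's d = 0.16 indicates a very small effect size. Both statistical and practical significance should be considered.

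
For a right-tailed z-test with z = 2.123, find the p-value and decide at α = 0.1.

p = P(Z > 2.123) = 1 - Φ(2.123) ≈ 0.0169. Since p < 0.1, reject H₀ (significant) at α = 0.1.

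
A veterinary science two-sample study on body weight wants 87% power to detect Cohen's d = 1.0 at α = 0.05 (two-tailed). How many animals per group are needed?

z_{α/2} = 1.96, z_β = Φ⁻¹(0.87) = 1.126. For large effect (d = 1.0): n per group = 2(z_{α/2} + z_β)²/d² = 2(1.96 + 1.126)²/1.0² = 19.05 → 20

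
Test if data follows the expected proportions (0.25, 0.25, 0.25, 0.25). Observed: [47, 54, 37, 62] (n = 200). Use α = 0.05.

Expected: [50.0, 50.0, 50.0, 50.0]. χ² = 6.76. df = 3, critical = 7.815. Fail to reject H₀.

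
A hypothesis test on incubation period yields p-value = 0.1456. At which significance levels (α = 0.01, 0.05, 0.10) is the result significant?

p = 0.1456. Not significant at any of the given levels.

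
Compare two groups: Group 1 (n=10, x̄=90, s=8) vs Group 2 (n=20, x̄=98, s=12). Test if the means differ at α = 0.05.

Pooled sp = 10.88. t = -1.899, df = 28. Critical t = ±2.048. Fail to reject H₀.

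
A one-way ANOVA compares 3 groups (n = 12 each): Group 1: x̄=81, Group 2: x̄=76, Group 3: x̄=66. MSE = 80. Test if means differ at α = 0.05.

Grand mean = 74.33. SS_between = 1400.0, MS_between = 700.0. F = 8.75, F_crit ≈ 3.285. Reject H₀.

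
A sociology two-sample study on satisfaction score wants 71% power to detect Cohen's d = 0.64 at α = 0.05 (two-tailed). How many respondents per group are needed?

z_{α/2} = 1.96, z_β = Φ⁻¹(0.71) = 0.553. For medium effect (d = 0.64): n per group = 2(z_{α/2} + z_β)²/d² = 2(1.96 + 0.553)²/0.64² = 30.8 → 31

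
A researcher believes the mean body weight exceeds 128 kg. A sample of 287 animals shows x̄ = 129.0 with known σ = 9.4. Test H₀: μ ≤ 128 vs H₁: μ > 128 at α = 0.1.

z = 1.802. Critical value: 1.28. Reject H₀.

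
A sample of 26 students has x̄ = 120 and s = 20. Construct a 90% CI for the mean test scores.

CI = x̄ ± t*(s/√n) = 120 ± 1.708(20/√26) = (113.3, 126.7)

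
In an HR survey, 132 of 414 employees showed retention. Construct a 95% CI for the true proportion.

p̂ = 0.319. CI = p̂ ± z*√(p̂(1-p̂)/n) = (0.274, 0.364)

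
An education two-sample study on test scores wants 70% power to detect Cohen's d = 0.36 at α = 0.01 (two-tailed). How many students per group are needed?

z_{α/2} = 2.576, z_β = Φ⁻¹(0.7) = 0.524. For small effect (d = 0.36): n per group = 2(z_{α/2} + z_β)²/d² = 2(2.576 + 0.524)²/0.36² = 148.3 → 149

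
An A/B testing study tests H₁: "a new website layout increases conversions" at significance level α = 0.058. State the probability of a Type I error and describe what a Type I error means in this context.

P(Type I error) = α = 0.058. A Type I error is rejecting H₀ when H₀ is actually true (false positive) — here, concluding that a new website layout increases conversions when in fact this is not the case. Consequence: rolling out a layout that doesn't actually help — wasted engineering effort.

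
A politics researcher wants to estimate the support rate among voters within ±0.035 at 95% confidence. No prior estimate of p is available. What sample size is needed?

Conservative approach: use p = 0.5 (maximizes p(1-p) = 0.25). n = z²(0.25)/E² = 1.96²×0.25/0.035² = 784.0 → n = 784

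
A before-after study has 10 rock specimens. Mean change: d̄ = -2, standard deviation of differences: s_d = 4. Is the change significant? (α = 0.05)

t = d̄/(s_d/√n) = -2/(4/√10) = -1.581. df = 9, critical t = ±2.262. Fail to reject H₀.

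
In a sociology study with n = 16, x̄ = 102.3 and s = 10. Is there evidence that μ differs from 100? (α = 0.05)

t = (x̄ - μ₀)/(s/√n) = (102.3 - 100)/(10/√16) = 0.92. df = 15, critical t = ±2.131. Fail to reject H₀.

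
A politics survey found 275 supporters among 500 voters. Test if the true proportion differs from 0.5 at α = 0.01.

p̂ = 0.55, p₀ = 0.5. z = (p̂ - p₀)/√(p₀(1-p₀)/n) = 2.236. Critical: ±2.576. Fail to reject H₀.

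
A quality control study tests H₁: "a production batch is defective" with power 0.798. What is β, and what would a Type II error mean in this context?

β = 1 - power = 1 - 0.798 = 0.202. A Type II error is failing to reject H₀ when H₀ is false (false negative) — here, failing to conclude that a production batch is defective when in fact it is true. Consequence: shipping a defective batch — faulty products reach customers.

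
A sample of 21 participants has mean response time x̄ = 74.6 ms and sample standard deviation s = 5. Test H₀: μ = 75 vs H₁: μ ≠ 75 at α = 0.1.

t = (x̄ - μ₀)/(s/√n) = (74.6 - 75)/(5/√21) = -0.367. df = 20, critical t = ±1.725. Fail to reject H₀.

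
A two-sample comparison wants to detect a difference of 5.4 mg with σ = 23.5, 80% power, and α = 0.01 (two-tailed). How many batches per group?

n per group = 2(z_α/2 + z_β)²σ²/d² = 2×(2.576 + 0.84)²×23.5²/5.4² = 442.0 → n = 442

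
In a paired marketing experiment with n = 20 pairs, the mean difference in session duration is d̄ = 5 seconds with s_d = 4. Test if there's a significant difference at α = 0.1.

t = d̄/(s_d/√n) = 5/(4/√20) = 5.59. df = 19, critical t = ±1.729. Reject H₀.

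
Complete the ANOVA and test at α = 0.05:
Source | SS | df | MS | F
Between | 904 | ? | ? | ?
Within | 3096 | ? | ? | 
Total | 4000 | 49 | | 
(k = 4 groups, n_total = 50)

df_between = 3, df_within = 46. MS_between = 301.33, MS_within = 67.3. F = 4.477, F_crit ≈ 2.807. Reject H₀.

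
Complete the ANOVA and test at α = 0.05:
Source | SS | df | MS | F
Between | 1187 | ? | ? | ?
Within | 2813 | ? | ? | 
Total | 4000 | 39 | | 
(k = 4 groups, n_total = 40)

df_between = 3, df_within = 36. MS_between = 395.67, MS_within = 78.14. F = 5.064, F_crit ≈ 2.866. Reject H₀.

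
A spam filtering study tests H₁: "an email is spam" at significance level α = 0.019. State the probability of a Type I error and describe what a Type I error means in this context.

P(Type I error) = α = 0.019. A Type I error is rejecting H₀ when H₀ is actually true (false positive) — here, concluding that an email is spam when in fact this is not the case. Consequence: a legitimate email is sent to the spam folder and the user misses it.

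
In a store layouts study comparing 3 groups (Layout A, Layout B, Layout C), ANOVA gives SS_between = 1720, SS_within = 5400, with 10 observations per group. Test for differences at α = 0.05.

df_between = 2, df_within = 27. F = MS_between/MS_within = 860.0/200.0 = 4.3. F_crit ≈ 3.354. Reject H₀. At least one mean differs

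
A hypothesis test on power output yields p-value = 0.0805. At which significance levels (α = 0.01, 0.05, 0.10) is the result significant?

p = 0.0805. Significant at: α = 0.1.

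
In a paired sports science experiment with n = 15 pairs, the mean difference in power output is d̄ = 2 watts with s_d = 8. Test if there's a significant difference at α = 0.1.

t = d̄/(s_d/√n) = 2/(8/√15) = 0.968. df = 14, critical t = ±1.761. Fail to reject H₀.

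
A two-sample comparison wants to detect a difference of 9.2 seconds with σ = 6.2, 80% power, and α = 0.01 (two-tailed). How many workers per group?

n per group = 2(z_α/2 + z_β)²σ²/d² = 2×(2.576 + 0.84)²×6.2²/9.2² = 10.6 → n = 11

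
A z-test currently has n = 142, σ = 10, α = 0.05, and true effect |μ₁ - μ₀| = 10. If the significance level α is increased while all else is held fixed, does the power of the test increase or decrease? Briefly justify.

Power increases: a larger α lowers the critical value, so more of the H₁ sampling distribution falls in the rejection region.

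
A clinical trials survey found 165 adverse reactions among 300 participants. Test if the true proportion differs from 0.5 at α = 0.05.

p̂ = 0.55, p₀ = 0.5. z = (p̂ - p₀)/√(p₀(1-p₀)/n) = 1.732. Critical: ±1.96. Fail to reject H₀.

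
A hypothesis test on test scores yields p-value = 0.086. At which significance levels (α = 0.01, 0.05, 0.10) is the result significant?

p = 0.086. Significant at: α = 0.1.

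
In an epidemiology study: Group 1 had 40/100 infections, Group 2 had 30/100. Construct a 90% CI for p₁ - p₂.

p̂₁ = 0.4, p̂₂ = 0.3. Difference = 0.1. CI = (-0.01, 0.21)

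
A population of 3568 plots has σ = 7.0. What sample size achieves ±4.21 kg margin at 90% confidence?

Without FPC: n₀ = (1.645×7.0/4.21)² = 7.481. With FPC: n = n₀N/(n₀+N-1) = 7.5 → n = 8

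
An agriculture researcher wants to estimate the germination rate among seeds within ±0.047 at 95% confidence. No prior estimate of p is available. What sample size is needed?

Conservative approach: use p = 0.5 (maximizes p(1-p) = 0.25). n = z²(0.25)/E² = 1.96²×0.25/0.047² = 434.8 → n = 435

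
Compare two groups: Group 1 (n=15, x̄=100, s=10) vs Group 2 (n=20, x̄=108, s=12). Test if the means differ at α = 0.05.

Pooled sp = 11.2. t = -2.092, df = 33. Critical t = ±2.035. Reject H₀.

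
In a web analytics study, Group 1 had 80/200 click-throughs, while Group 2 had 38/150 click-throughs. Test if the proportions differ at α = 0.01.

p̂₁ = 0.4, p̂₂ = 0.253, pooled p̂ = 0.337. z = 2.872. Critical: ±2.576. Reject H₀.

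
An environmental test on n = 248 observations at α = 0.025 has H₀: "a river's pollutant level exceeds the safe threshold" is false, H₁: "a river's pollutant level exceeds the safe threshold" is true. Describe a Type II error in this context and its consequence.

Type II error: failing to reject H₀ when it is false — concluding that a river's pollutant level exceeds the safe threshold is not supported when in fact it is. Consequence: allowing unsafe pollution to continue.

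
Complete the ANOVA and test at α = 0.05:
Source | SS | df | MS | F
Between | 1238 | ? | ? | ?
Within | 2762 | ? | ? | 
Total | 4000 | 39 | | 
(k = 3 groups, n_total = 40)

df_between = 2, df_within = 37. MS_between = 619.0, MS_within = 74.65. F = 8.292, F_crit ≈ 3.252. Reject H₀.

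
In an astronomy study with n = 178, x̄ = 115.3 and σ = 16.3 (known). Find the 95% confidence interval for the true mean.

CI = x̄ ± z*(σ/√n) = 115.3 ± 1.96(16.3/√178) = 115.3 ± 2.39 = (112.91, 117.69)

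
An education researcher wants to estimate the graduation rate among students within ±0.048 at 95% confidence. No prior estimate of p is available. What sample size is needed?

Conservative approach: use p = 0.5 (maximizes p(1-p) = 0.25). n = z²(0.25)/E² = 1.96²×0.25/0.048² = 416.8 → n = 417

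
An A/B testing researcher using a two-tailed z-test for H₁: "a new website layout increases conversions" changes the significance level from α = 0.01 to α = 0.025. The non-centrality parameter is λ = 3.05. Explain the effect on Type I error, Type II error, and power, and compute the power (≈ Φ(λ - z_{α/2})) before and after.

Increasing α from 0.01 to 0.025:
• Type I error rate increases (α is the Type I rate by definition).
• Critical value moves from z_{α/2} = 2.576 to 2.241, so power = Φ(λ - z_{α/2}) goes from Φ(3.05 - 2.576) = 0.682 to Φ(3.05 - 2.241) = 0.791.
• Type II error rate β = 1 - power therefore decreases (0.318 → 0.209).
Appropriate when false negatives are costly — here, discarding a layout that would have improved conversions — lost revenue.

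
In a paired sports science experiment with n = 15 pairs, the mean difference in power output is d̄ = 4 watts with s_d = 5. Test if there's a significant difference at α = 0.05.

t = d̄/(s_d/√n) = 4/(5/√15) = 3.098. df = 14, critical t = ±2.145. Reject H₀.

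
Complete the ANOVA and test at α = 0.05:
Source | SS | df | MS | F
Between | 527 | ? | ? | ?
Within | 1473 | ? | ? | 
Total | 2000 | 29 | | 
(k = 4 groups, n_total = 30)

df_between = 3, df_within = 26. MS_between = 175.67, MS_within = 56.65. F = 3.101, F_crit ≈ 2.975. Reject H₀.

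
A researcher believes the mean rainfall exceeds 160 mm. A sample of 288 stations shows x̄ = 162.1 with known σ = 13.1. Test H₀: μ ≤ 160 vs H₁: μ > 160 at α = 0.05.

z = 2.72. Critical value: 1.645. Reject H₀.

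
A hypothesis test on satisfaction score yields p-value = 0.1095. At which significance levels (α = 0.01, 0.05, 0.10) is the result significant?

p = 0.1095. Not significant at any of the given levels.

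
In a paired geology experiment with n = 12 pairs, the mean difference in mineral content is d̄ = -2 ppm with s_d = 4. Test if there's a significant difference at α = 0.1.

t = d̄/(s_d/√n) = -2/(4/√12) = -1.732. df = 11, critical t = ±1.796. Fail to reject H₀.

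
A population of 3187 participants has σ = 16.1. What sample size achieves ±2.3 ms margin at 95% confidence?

Without FPC: n₀ = (1.96×16.1/2.3)² = 188.238. With FPC: n = n₀N/(n₀+N-1) = 177.8 → n = 178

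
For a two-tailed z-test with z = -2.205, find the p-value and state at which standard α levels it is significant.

p = 2·P(Z > |-2.205|) = 2·(1 - Φ(2.205)) ≈ 0.0275. Significant at α = 0.1; Significant at α = 0.05.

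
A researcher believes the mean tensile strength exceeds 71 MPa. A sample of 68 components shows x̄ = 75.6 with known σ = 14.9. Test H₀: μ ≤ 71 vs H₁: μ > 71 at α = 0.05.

z = 2.546. Critical value: 1.645. Reject H₀.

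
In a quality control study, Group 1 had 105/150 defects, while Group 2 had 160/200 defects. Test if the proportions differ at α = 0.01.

p̂₁ = 0.7, p̂₂ = 0.8, pooled p̂ = 0.757. z = -2.159. Critical: ±2.576. Fail to reject H₀.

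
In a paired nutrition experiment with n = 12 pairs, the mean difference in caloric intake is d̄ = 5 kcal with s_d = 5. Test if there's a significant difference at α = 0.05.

t = d̄/(s_d/√n) = 5/(5/√12) = 3.464. df = 11, critical t = ±2.201. Reject H₀.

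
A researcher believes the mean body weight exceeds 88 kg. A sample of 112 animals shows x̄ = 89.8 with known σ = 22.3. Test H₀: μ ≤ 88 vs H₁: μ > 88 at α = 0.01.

z = 0.854. Critical value: 2.33. Fail to reject H₀.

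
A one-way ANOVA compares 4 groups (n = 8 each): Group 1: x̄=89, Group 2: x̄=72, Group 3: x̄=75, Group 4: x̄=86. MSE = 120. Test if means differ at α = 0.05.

Grand mean = 80.5. SS_between = 1640.0, MS_between = 546.67. F = 4.556, F_crit ≈ 2.947. Reject H₀.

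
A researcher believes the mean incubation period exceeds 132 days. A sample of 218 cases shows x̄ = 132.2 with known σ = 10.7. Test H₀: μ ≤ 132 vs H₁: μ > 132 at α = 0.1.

z = 0.276. Critical value: 1.28. Fail to reject H₀.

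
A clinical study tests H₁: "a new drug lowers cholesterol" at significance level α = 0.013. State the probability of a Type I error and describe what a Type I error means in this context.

P(Type I error) = α = 0.013. A Type I error is rejecting H₀ when H₀ is actually true (false positive) — here, concluding that a new drug lowers cholesterol when in fact this is not the case. Consequence: approving an ineffective drug — patients take a useless medication and may skip effective alternatives.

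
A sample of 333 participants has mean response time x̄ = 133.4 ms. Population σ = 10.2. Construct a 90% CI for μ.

CI = x̄ ± z*(σ/√n) = 133.4 ± 1.645(10.2/√333) = 133.4 ± 0.92 = (132.48, 134.32)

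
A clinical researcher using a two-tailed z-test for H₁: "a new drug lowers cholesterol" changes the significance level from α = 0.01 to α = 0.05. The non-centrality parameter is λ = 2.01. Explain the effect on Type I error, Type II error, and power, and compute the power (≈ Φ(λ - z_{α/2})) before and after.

Increasing α from 0.01 to 0.05:
• Type I error rate increases (α is the Type I rate by definition).
• Critical value moves from z_{α/2} = 2.576 to 1.96, so power = Φ(λ - z_{α/2}) goes from Φ(2.01 - 2.576) = 0.286 to Φ(2.01 - 1.96) = 0.52.
• Type II error rate β = 1 - power therefore decreases (0.714 → 0.48).
Appropriate when false negatives are costly — here, shelving an effective drug — patients miss out on a treatment that would have helped.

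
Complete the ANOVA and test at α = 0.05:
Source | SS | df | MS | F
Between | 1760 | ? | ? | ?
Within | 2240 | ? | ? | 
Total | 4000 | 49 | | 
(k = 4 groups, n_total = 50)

df_between = 3, df_within = 46. MS_between = 586.67, MS_within = 48.7. F = 12.048, F_crit ≈ 2.807. Reject H₀.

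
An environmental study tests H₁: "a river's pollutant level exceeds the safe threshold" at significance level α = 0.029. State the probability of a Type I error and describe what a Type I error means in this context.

P(Type I error) = α = 0.029. A Type I error is rejecting H₀ when H₀ is actually true (false positive) — here, concluding that a river's pollutant level exceeds the safe threshold when in fact this is not the case. Consequence: shutting down a compliant factory unnecessarily.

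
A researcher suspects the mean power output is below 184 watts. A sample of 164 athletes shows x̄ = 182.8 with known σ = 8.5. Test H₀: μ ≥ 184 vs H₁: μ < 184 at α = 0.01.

z = -1.808. Critical value: -2.33. Fail to reject H₀.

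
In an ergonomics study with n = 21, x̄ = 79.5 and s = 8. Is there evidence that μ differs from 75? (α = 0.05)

t = (x̄ - μ₀)/(s/√n) = (79.5 - 75)/(8/√21) = 2.578. df = 20, critical t = ±2.086. Reject H₀.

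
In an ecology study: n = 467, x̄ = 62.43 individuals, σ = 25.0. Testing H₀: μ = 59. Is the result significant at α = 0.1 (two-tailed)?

z = (62.43 - 59)/(25.0/√467) = 2.965. Since |z| > 1.645, significant at α = 0.1.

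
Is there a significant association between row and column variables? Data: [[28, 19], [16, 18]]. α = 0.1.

χ² = 1.245. df = 1, critical = 2.706. Fail to reject H₀. No evidence of dependence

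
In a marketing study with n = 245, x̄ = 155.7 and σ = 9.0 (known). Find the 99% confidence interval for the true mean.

CI = x̄ ± z*(σ/√n) = 155.7 ± 2.576(9.0/√245) = 155.7 ± 1.48 = (154.22, 157.18)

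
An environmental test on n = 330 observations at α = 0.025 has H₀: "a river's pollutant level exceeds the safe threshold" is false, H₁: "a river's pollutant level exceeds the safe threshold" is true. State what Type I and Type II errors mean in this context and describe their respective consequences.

Type I (false positive): concluding that a river's pollutant level exceeds the safe threshold when it is not — shutting down a compliant factory unnecessarily. Type II (false negative): failing to conclude that a river's pollutant level exceeds the safe threshold when it is — allowing unsafe pollution to continue. Which is costlier depends on domain priorities and is a judgement call rather than a statistical fact.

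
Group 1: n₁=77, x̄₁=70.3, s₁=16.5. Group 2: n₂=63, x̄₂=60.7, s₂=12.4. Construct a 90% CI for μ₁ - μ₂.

Difference = 9.6. SE = √(16.5²/77 + 12.4²/63) = 2.445. CI = (5.58, 13.62)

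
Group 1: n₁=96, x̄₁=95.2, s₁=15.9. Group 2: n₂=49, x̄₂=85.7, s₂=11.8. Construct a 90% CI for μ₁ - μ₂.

Difference = 9.5. SE = √(15.9²/96 + 11.8²/49) = 2.34. CI = (5.65, 13.35)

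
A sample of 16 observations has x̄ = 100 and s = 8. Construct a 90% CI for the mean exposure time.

CI = x̄ ± t*(s/√n) = 100 ± 1.753(8/√16) = (96.49, 103.51)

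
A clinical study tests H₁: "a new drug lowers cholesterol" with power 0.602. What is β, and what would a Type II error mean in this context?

β = 1 - power = 1 - 0.602 = 0.398. A Type II error is failing to reject H₀ when H₀ is false (false negative) — here, failing to conclude that a new drug lowers cholesterol when in fact it is true. Consequence: shelving an effective drug — patients miss out on a treatment that would have helped.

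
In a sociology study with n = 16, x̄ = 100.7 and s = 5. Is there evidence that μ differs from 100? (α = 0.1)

t = (x̄ - μ₀)/(s/√n) = (100.7 - 100)/(5/√16) = 0.56. df = 15, critical t = ±1.753. Fail to reject H₀.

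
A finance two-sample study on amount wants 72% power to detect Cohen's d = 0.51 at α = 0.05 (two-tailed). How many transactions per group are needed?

z_{α/2} = 1.96, z_β = Φ⁻¹(0.72) = 0.583. For medium effect (d = 0.51): n per group = 2(z_{α/2} + z_β)²/d² = 2(1.96 + 0.583)²/0.51² = 49.7 → 50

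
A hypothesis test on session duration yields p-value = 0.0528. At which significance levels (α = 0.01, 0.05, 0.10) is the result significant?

p = 0.0528. Significant at: α = 0.1.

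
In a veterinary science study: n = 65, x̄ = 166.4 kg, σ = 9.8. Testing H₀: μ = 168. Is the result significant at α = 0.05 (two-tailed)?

z = (166.4 - 168)/(9.8/√65) = -1.316. Since |z| ≤ 1.96, not significant at α = 0.05.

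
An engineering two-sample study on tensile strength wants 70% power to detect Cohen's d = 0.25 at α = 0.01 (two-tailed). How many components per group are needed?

z_{α/2} = 2.576, z_β = Φ⁻¹(0.7) = 0.524. For small effect (d = 0.25): n per group = 2(z_{α/2} + z_β)²/d² = 2(2.576 + 0.524)²/0.25² = 307.5 → 308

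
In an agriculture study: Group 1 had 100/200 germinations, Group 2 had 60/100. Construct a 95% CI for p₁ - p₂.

p̂₁ = 0.5, p̂₂ = 0.6. Difference = -0.1. CI = (-0.218, 0.018)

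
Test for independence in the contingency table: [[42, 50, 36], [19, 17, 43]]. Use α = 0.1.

χ² = 14.775. df = 2, critical = 4.605. Reject H₀. Variables are dependent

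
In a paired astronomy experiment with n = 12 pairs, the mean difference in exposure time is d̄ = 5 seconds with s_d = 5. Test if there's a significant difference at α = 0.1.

t = d̄/(s_d/√n) = 5/(5/√12) = 3.464. df = 11, critical t = ±1.796. Reject H₀.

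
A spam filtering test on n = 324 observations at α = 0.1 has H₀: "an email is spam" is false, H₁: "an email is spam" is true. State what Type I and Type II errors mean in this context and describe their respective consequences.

Type I (false positive): concluding that an email is spam when it is not — a legitimate email is sent to the spam folder and the user misses it. Type II (false negative): failing to conclude that an email is spam when it is — a spam email lands in the inbox. Which is costlier depends on domain priorities and is a judgement call rather than a statistical fact.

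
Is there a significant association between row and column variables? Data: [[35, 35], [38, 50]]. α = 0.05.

χ² = 0.729. df = 1, critical = 3.841. Fail to reject H₀. No evidence of dependence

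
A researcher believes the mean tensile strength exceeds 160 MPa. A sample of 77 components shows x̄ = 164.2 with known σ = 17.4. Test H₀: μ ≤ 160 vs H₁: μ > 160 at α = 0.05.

z = 2.118. Critical value: 1.645. Reject H₀.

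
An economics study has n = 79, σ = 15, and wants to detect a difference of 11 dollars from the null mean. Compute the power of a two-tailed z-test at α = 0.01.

SE = σ/√n = 15/√79 = 1.688. Non-centrality λ = d/SE = 11/1.688 = 6.518. Power ≈ Φ(λ - z_{α/2}) = Φ(6.518 - 2.576) = Φ(3.942) = 1.0.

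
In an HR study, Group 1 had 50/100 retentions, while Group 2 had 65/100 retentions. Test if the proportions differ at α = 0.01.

p̂₁ = 0.5, p̂₂ = 0.65, pooled p̂ = 0.575. z = -2.146. Critical: ±2.576. Fail to reject H₀.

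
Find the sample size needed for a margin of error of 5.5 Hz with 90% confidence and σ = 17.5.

n = (z*σ/E)² = (1.645×17.5/5.5)² = 27.4 → n = 28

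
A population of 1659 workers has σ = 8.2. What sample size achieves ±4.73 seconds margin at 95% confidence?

Without FPC: n₀ = (1.96×8.2/4.73)² = 11.546. With FPC: n = n₀N/(n₀+N-1) = 11.5 → n = 12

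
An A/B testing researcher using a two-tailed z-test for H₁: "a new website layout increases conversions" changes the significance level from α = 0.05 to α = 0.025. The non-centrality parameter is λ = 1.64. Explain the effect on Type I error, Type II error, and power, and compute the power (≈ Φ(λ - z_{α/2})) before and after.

Decreasing α from 0.05 to 0.025:
• Type I error rate decreases (α is the Type I rate by definition).
• Critical value moves from z_{α/2} = 1.96 to 2.241, so power = Φ(λ - z_{α/2}) goes from Φ(1.64 - 1.96) = 0.374 to Φ(1.64 - 2.241) = 0.274.
• Type II error rate β = 1 - power therefore increases (0.626 → 0.726).
Appropriate when false positives are costly — here, rolling out a layout that doesn't actually help — wasted engineering effort.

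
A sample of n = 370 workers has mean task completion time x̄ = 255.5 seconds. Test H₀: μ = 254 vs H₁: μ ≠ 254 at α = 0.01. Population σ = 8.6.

z = (x̄ - μ₀)/(σ/√n) = (255.5 - 254)/(8.6/√370) = 3.355. Critical value: ±2.576. Since |3.355| > 2.576, Reject H₀.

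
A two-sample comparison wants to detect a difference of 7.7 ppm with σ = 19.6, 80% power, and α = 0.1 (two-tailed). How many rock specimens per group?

n per group = 2(z_α/2 + z_β)²σ²/d² = 2×(1.645 + 0.84)²×19.6²/7.7² = 80.02 → n = 81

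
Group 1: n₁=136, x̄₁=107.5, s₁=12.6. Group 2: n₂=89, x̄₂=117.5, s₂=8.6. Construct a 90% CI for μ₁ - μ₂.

Difference = -10.0. SE = √(12.6²/136 + 8.6²/89) = 1.414. CI = (-12.33, -7.67)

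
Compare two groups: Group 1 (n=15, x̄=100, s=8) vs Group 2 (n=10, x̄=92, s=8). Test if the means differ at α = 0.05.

Pooled sp = 8.0. t = 2.449, df = 23. Critical t = ±2.069. Reject H₀.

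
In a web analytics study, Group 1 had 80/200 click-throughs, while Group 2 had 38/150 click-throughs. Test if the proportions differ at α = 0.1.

p̂₁ = 0.4, p̂₂ = 0.253, pooled p̂ = 0.337. z = 2.872. Critical: ±1.645. Reject H₀.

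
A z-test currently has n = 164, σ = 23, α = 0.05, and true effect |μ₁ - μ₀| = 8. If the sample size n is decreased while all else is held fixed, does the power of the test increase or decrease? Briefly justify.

Power decreases: a smaller n inflates the standard error σ/√n, pulling the sampling distribution under H₁ back toward the critical value.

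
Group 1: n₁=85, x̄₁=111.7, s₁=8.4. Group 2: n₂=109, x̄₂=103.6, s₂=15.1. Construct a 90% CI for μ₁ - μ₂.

Difference = 8.1. SE = √(8.4²/85 + 15.1²/109) = 1.709. CI = (5.29, 10.91)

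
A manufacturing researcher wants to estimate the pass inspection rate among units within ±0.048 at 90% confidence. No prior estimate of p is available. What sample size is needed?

Conservative approach: use p = 0.5 (maximizes p(1-p) = 0.25). n = z²(0.25)/E² = 1.645²×0.25/0.048² = 293.6 → n = 294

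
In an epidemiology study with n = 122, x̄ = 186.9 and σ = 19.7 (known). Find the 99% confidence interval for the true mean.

CI = x̄ ± z*(σ/√n) = 186.9 ± 2.576(19.7/√122) = 186.9 ± 4.59 = (182.31, 191.49)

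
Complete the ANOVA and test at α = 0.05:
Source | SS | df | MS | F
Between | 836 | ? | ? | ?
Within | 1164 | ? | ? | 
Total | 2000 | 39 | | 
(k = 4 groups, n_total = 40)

df_between = 3, df_within = 36. MS_between = 278.67, MS_within = 32.33. F = 8.619, F_crit ≈ 2.866. Reject H₀.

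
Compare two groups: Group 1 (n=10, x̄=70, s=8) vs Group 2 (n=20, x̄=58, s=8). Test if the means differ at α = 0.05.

Pooled sp = 8.0. t = 3.873, df = 28. Critical t = ±2.048. Reject H₀.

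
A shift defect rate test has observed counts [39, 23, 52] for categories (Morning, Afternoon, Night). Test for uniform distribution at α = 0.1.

Expected = 38 each. χ² = Σ(O-E)²/E = 11.105. df = 2, critical value = 4.605. Reject H₀.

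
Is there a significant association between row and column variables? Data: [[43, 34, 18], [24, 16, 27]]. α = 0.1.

χ² = 9.1. df = 2, critical = 4.605. Reject H₀. Variables are dependent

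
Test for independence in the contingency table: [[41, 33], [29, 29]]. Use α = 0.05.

χ² = 0.381. df = 1, critical = 3.841. Fail to reject H₀. No evidence of dependence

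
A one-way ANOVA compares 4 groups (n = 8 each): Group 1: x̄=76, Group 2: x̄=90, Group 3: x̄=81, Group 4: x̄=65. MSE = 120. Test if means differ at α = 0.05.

Grand mean = 78.0. SS_between = 2608.0, MS_between = 869.33. F = 7.244, F_crit ≈ 2.947. Reject H₀.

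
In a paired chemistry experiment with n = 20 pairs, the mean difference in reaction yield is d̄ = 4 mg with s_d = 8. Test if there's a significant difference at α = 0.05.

t = d̄/(s_d/√n) = 4/(8/√20) = 2.236. df = 19, critical t = ±2.093. Reject H₀.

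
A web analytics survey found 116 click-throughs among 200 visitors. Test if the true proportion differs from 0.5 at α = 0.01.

p̂ = 0.58, p₀ = 0.5. z = (p̂ - p₀)/√(p₀(1-p₀)/n) = 2.263. Critical: ±2.576. Fail to reject H₀.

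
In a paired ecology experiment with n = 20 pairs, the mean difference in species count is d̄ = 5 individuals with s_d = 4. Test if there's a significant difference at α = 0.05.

t = d̄/(s_d/√n) = 5/(4/√20) = 5.59. df = 19, critical t = ±2.093. Reject H₀.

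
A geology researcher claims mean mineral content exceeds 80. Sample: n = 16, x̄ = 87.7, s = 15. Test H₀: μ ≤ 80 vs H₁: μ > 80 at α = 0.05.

t = (87.7 - 80)/(15/√16) = 2.053, df = 15. Critical t = 1.753. Reject H₀.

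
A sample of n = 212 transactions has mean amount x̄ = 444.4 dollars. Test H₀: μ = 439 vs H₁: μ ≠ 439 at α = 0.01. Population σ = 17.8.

z = (x̄ - μ₀)/(σ/√n) = (444.4 - 439)/(17.8/√212) = 4.417. Critical value: ±2.576. Since |4.417| > 2.576, Reject H₀.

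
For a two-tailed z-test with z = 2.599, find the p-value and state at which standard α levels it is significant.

p = 2·P(Z > |2.599|) = 2·(1 - Φ(2.599)) ≈ 0.0093. Significant at α = 0.1; Significant at α = 0.05; Significant at α = 0.01.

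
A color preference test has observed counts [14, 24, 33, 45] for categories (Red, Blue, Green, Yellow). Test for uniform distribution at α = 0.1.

Expected = 29 each. χ² = Σ(O-E)²/E = 18.0. df = 3, critical value = 6.251. Reject H₀.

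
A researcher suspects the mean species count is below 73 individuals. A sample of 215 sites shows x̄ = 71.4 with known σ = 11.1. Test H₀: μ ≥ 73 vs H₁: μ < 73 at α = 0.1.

z = -2.114. Critical value: -1.28. Reject H₀.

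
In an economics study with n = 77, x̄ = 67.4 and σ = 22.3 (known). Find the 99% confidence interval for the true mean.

CI = x̄ ± z*(σ/√n) = 67.4 ± 2.576(22.3/√77) = 67.4 ± 6.55 = (60.85, 73.95)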